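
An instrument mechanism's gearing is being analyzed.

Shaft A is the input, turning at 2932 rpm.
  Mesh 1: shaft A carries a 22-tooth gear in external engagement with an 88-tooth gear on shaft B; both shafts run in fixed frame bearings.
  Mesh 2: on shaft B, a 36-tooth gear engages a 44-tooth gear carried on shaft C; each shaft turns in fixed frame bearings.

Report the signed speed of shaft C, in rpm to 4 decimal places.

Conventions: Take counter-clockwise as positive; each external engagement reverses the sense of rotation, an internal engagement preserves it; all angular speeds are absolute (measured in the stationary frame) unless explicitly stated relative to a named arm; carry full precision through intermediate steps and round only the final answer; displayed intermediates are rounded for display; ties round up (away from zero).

class = fixed-axis compound train [2 meshes; 2 ratios multiply, 2 sense flips]
mesh 1 [22T→88T]: ω = 2932.0000×22/88 = 733.0000 rpm, sense flips to −
mesh 2 [36T→44T]: ω = 733.0000×36/44 = 599.7273 rpm, sense flips to +
signed output speed = +599.7273 rpm

+599.7273 rpm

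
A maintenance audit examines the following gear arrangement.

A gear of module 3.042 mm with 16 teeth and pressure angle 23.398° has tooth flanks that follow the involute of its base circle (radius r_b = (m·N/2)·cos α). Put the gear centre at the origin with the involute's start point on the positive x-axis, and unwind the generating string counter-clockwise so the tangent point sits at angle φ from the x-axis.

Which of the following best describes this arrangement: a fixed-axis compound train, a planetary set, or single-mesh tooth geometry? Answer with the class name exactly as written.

single-mesh tooth geometry

topology: single-mesh involute geometry — m = 3.042, N = 16
classification: single-mesh tooth geometry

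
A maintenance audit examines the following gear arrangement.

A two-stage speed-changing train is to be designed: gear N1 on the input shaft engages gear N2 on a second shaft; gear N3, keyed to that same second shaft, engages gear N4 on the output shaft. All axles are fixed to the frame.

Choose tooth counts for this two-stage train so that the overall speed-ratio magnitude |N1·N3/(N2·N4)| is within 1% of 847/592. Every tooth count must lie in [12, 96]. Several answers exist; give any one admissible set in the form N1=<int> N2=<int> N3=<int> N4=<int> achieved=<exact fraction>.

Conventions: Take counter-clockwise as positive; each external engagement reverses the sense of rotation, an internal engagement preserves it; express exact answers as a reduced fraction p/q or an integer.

N1=22 N2=16 N3=77 N4=74 achieved=847/592

topology: fixed-axis compound train — 2 stages, target 847/592
target = 847/592 in lowest terms: an exact hit needs N1·N3 = k·847 and N2·N4 = k·592 for one integer k, every count in [12, 96]; additionally prefer no 1:1 stage (N1 ≠ N2, N3 ≠ N4)
k = 1: no 1:1-free in-range split of k·847 and k·592 into factor pairs; take k = 2
k = 2: N1·N3 = 1694 = 22·77, N2·N4 = 1184 = 16·74
achieved = 22·77/(16·74) = 847/592; |achieved − target| = 0 ≤ 847/59200 ✓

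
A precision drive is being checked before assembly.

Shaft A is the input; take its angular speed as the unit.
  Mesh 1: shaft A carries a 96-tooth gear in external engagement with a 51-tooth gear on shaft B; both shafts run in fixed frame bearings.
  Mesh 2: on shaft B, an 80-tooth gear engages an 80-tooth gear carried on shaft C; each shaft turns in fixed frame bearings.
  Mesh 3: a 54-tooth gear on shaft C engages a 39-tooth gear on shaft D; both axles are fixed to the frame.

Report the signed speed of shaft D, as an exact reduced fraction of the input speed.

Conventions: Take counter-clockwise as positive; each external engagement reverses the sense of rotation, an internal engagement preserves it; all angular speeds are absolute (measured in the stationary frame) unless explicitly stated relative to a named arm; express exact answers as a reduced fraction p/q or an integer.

-576/221

3-mesh fixed-axis compound train (all bearings frame-fixed)
mesh 1 [96T→51T]: |ω|/ω_in = 1×96/51 = 32/17, sense flips to −
mesh 2 [80T→80T]: |ω|/ω_in = (32/17)×80/80 = 32/17, sense flips to +
mesh 3 [54T→39T]: |ω|/ω_in = (32/17)×54/39 = 576/221, sense flips to −
signed output speed (× input speed) = -576/221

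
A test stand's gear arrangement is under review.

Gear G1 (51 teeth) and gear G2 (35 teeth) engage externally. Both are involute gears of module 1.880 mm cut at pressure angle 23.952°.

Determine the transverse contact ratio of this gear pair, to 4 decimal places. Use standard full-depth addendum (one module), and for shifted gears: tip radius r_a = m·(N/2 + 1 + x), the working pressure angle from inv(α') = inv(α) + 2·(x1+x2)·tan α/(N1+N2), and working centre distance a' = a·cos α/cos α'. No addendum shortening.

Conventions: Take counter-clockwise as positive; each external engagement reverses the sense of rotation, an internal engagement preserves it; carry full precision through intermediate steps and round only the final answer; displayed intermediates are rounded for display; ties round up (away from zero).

class = single-mesh tooth geometry [involute pair 51T × 35T, m = 1.880]
base radii: r_b1 = 43.811689, r_b2 = 30.066846
tip radii: r_a1 = 49.820000, r_a2 = 34.780000
no profile shift: α' = α, a' = a
action lengths: √(r_a1²−r_b1²) = 23.718522, √(r_a2²−r_b2²) = 17.482368
base pitch p_b = π·m·cos α = 5.397587
CR = (23.718522 + 17.482368 − 80.840000·sin 23.95200°)/5.397587 = 1.552949
contact ratio ≈ 1.5529

1.5529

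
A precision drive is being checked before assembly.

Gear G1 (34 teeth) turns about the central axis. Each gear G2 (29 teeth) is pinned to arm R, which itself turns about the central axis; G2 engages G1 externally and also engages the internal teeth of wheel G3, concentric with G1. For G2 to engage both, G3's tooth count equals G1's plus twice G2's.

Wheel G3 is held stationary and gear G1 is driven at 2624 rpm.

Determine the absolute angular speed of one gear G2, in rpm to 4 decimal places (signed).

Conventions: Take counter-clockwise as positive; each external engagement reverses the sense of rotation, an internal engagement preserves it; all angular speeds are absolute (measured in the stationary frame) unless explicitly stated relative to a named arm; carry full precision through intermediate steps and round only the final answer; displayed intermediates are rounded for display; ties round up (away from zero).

-1538.2069 rpm

recognized (axles ride arm R): planetary set, 34/29/92 teeth
normalise by the input: solve with ω_sun = 1, then scale by 2624 rpm
ring teeth: 34 + 2·29 = 92
34(ω_sun−ω_arm) = −92(ω_ring−ω_arm),  ω_ring = 0, ω_sun = 1
34(1−ω_arm) = −92(0−ω_arm)  ⇒  126·ω_arm = 34  ⇒  ω_arm = 17/63
sun–planet mesh: 34·(1−17/63) = −29·(ω_p−ω_arm)  ⇒  ω_p−ω_arm = -1564/1827
ω_p = 17/63 − 1564/1827 = -17/29
scale: ω_p = -17/29 × 2624 rpm = -1538.2069 rpm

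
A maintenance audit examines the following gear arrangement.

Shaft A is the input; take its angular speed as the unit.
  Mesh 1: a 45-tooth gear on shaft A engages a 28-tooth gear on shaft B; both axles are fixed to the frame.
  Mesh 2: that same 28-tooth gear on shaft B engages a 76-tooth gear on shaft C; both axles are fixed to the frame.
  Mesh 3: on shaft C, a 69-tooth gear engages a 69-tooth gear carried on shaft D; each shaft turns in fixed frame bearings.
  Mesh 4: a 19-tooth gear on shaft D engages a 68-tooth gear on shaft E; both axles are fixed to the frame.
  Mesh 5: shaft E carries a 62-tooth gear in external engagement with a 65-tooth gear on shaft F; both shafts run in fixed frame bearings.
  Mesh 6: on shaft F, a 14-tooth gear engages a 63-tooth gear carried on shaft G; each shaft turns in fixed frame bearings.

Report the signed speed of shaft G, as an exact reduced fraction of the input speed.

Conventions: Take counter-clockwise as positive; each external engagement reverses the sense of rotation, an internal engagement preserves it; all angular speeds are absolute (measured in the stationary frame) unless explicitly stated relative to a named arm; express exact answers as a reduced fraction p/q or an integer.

6-mesh fixed-axis compound train (all bearings frame-fixed)
mesh 1 [45T→28T]: |ω|/ω_in = 1×45/28 = 45/28, sense flips to −
mesh 2 [28T→76T]: |ω|/ω_in = (45/28)×28/76 = 45/76, sense flips to +
mesh 3 [69T→69T]: |ω|/ω_in = (45/76)×69/69 = 45/76, sense flips to −
mesh 4 [19T→68T]: |ω|/ω_in = (45/76)×19/68 = 45/272, sense flips to +
mesh 5 [62T→65T]: |ω|/ω_in = (45/272)×62/65 = 279/1768, sense flips to −
mesh 6 [14T→63T]: |ω|/ω_in = (279/1768)×14/63 = 31/884, sense flips to +
signed output speed (× input speed) = 31/884

31/884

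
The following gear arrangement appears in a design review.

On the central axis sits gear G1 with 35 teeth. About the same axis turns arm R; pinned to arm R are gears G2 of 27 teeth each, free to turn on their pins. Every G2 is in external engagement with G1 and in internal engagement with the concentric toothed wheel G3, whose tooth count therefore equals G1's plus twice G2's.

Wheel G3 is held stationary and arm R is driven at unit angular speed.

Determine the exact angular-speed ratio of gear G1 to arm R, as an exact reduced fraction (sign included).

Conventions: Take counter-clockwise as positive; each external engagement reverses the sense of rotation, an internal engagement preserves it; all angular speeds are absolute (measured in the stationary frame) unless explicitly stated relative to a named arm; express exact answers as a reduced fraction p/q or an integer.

class = planetary set [G3 = 35+2·27 = 89; Willis about the carrier]
ring teeth: 35 + 2·27 = 89
35(ω_sun−ω_arm) = −89(ω_ring−ω_arm),  ω_ring = 0, ω_arm = 1
ω_sun = 1 − (89/35)(0−1) = 124/35
ω_out/ω_in = 124/35

124/35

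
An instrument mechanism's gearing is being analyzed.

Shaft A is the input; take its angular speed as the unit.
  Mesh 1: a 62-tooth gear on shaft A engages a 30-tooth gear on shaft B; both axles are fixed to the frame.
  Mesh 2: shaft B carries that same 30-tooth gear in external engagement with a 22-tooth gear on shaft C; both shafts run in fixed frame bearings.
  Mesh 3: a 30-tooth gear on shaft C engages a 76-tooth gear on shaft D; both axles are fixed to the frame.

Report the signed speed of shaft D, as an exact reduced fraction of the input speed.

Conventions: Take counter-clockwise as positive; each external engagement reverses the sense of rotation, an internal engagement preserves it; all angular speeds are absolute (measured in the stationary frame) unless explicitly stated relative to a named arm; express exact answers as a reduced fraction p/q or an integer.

-465/418

3-mesh fixed-axis compound train (all bearings frame-fixed)
mesh 1 [62T→30T]: |ω|/ω_in = 1×62/30 = 31/15, sense flips to −
mesh 2 [30T→22T]: |ω|/ω_in = (31/15)×30/22 = 31/11, sense flips to +
mesh 3 [30T→76T]: |ω|/ω_in = (31/11)×30/76 = 465/418, sense flips to −
signed output speed (× input speed) = -465/418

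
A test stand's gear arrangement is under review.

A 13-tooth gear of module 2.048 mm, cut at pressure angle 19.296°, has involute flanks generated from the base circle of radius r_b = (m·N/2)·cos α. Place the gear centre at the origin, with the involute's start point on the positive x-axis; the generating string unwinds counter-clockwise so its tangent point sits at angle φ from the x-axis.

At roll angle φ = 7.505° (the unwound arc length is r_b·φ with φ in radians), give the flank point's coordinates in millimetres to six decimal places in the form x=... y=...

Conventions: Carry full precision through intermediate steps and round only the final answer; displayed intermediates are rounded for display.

recognized (one wheel, involute flank): single-mesh tooth geometry, m = 2.048, N = 13
pitch radius r_p = m·N/2 = 2.048·13/2 = 13.312000
base radius r_b = r_p·cos α = 13.312000·cos 19.296° = 12.564185
roll angle φ = 7.505° = 0.13098696 rad
x = r_b·(cos φ + φ·sin φ) = 12.671509
y = r_b·(sin φ − φ·cos φ) = 0.009396

x=12.671509 y=0.009396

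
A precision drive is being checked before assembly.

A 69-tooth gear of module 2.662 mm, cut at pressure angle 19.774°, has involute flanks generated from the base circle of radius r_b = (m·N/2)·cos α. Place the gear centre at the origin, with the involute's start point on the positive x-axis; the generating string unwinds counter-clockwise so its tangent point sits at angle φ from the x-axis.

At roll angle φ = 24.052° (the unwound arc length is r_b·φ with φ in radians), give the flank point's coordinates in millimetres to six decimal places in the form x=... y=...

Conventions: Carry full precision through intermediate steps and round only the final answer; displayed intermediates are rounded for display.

class = single-mesh tooth geometry [base-circle involute, m = 2.662, 69T]
pitch radius r_p = m·N/2 = 2.662·69/2 = 91.839000
base radius r_b = r_p·cos α = 91.839000·cos 19.774° = 86.423657
roll angle φ = 24.052° = 0.41978659 rad
x = r_b·(cos φ + φ·sin φ) = 93.706277
y = r_b·(sin φ − φ·cos φ) = 2.093749

x=93.706277 y=2.093749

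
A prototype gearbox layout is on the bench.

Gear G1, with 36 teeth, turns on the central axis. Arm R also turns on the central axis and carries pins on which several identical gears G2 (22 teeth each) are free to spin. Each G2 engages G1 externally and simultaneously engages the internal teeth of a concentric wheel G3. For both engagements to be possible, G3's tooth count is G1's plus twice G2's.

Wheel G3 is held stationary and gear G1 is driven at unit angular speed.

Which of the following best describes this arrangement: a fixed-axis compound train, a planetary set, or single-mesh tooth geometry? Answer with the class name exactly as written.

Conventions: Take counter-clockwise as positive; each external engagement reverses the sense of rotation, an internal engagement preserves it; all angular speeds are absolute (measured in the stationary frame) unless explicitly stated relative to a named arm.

planetary set (36T centre, 22T on arm, 80T internal) — Willis relation
classification: planetary set

planetary set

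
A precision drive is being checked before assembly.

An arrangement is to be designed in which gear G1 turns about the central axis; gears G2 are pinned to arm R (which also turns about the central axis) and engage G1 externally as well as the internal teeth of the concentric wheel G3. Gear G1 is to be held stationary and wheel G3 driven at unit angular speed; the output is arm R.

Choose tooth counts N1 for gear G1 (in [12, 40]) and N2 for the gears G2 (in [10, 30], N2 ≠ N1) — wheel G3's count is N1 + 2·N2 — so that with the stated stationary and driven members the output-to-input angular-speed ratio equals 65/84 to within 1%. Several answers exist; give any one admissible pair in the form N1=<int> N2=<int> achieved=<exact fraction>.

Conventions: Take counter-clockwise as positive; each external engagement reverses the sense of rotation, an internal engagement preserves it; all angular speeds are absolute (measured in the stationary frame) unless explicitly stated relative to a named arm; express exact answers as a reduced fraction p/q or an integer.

design class (target 65/84): planetary set
Willis with ω_sun = 0: ω_arm/ω_ring = N3/(N1+N3); set equal to 65/84  ⇒  N3/N1 = (65/84)/(1 − 65/84) = 65/19
N3 = N1 + 2·N2  ⇒  N2/N1 = (N3/N1 − 1)/2 = (65/19 − 1)/2 = 23/19
smallest multiple with N1 ≥ 12 and N2 ≥ 10: k = 1  ⇒  N1 = 1·19 = 19, N2 = 1·23 = 23 (N1 ≤ 40, N2 ≤ 30, N2 ≠ N1 ✓), N3 = 19 + 2·23 = 65
check: N3/(N1+N3) with N1 = 19, N3 = 65 gives 65/84; |achieved − target| = 0 ≤ 13/1680 ✓

N1=19 N2=23 achieved=65/84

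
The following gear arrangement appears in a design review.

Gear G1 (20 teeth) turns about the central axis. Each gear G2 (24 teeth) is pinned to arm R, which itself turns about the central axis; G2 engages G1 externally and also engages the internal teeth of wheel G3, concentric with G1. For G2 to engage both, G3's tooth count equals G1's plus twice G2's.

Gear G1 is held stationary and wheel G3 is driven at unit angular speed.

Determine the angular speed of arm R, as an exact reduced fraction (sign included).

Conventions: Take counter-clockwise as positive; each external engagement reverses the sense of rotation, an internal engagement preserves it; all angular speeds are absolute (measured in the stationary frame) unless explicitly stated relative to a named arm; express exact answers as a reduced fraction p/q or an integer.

class = planetary set [G3 = 20+2·24 = 68; Willis about the carrier]
ring teeth: 20 + 2·24 = 68
20(ω_sun−ω_arm) = −68(ω_ring−ω_arm),  ω_sun = 0, ω_ring = 1
20(0−ω_arm) = −68(1−ω_arm)  ⇒  88·ω_arm = 68  ⇒  ω_arm = 17/22
exact speed ratio = 17/22

17/22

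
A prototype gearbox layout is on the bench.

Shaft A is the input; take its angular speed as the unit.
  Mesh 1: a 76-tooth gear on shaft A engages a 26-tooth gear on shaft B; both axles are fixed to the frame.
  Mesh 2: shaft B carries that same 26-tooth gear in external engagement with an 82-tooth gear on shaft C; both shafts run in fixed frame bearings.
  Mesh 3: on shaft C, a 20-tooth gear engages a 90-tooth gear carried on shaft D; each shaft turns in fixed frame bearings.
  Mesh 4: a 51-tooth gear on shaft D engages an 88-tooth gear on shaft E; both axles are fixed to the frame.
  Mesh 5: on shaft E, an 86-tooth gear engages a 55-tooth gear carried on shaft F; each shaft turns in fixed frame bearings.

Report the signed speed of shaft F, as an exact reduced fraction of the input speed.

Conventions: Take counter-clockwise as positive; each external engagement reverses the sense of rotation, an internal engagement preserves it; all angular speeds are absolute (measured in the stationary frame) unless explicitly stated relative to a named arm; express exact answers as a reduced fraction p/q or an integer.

5-mesh fixed-axis compound train (all bearings frame-fixed)
mesh 1 [76T→26T]: |ω|/ω_in = 1×76/26 = 38/13, sense flips to −
mesh 2 [26T→82T]: |ω|/ω_in = (38/13)×26/82 = 38/41, sense flips to +
mesh 3 [20T→90T]: |ω|/ω_in = (38/41)×20/90 = 76/369, sense flips to −
mesh 4 [51T→88T]: |ω|/ω_in = (76/369)×51/88 = 323/2706, sense flips to +
mesh 5 [86T→55T]: |ω|/ω_in = (323/2706)×86/55 = 13889/74415, sense flips to −
signed output speed (× input speed) = -13889/74415

-13889/74415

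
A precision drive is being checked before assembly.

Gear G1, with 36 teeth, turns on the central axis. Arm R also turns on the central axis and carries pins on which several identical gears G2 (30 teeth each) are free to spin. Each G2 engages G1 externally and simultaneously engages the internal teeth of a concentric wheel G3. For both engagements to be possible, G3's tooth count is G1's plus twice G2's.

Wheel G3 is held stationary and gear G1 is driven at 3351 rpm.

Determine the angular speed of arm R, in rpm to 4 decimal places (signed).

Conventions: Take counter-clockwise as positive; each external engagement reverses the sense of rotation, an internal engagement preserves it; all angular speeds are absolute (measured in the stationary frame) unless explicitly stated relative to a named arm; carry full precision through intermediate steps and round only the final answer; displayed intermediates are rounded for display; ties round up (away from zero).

topology: planetary set — G1 36T / G2 30T / G3 96T, arm = carrier (Willis)
normalise by the input: solve with ω_sun = 1, then scale by 3351 rpm
ring teeth: 36 + 2·30 = 96
36(ω_sun−ω_arm) = −96(ω_ring−ω_arm),  ω_ring = 0, ω_sun = 1
36(1−ω_arm) = −96(0−ω_arm)  ⇒  132·ω_arm = 36  ⇒  ω_arm = 3/11
scale: ω_arm = 3/11 × 3351 rpm = +913.9091 rpm

+913.9091 rpm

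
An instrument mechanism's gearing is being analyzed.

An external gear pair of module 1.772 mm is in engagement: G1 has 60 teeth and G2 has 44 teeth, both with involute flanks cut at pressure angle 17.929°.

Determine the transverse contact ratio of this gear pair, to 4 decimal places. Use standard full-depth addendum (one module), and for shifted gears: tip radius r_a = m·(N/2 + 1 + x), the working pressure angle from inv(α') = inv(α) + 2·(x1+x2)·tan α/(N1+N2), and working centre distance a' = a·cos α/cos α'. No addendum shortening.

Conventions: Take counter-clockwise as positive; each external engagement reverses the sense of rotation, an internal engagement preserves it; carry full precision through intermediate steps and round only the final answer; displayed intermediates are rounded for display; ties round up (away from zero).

single-mesh involute tooth geometry (60T engaging 44T at module 1.772)
base radii: r_b1 = 50.578482, r_b2 = 37.090887
tip radii: r_a1 = 54.932000, r_a2 = 40.756000
no profile shift: α' = α, a' = a
action lengths: √(r_a1²−r_b1²) = 21.432260, √(r_a2²−r_b2²) = 16.891348
base pitch p_b = π·m·cos α = 5.296566
CR = (21.432260 + 16.891348 − 92.144000·sin 17.92900°)/5.296566 = 1.880117
contact ratio ≈ 1.8801

1.8801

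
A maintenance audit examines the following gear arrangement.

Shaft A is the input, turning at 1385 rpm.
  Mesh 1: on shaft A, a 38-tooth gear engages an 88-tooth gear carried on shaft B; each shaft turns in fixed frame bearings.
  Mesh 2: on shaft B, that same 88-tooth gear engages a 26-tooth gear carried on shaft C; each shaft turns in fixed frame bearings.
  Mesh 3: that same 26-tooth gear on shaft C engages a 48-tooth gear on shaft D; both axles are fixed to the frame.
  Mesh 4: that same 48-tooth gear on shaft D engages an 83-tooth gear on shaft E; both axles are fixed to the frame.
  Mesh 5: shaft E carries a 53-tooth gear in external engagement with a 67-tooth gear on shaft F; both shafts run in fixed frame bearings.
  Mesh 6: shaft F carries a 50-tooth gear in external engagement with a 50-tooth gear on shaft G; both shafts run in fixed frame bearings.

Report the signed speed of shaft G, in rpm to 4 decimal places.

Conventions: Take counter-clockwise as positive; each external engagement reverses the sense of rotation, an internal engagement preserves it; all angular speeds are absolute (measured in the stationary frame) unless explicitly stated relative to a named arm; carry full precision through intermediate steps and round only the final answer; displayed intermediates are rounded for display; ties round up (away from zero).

topology: fixed-axis compound train — 6 meshes, A→G
mesh 1 [38T→88T]: ω = 1385.0000×38/88 = 598.0682 rpm, sense flips to −
mesh 2 [88T→26T]: ω = 598.0682×88/26 = 2024.2308 rpm, sense flips to +
mesh 3 [26T→48T]: ω = 2024.2308×26/48 = 1096.4583 rpm, sense flips to −
mesh 4 [48T→83T]: ω = 1096.4583×48/83 = 634.0964 rpm, sense flips to +
mesh 5 [53T→67T]: ω = 634.0964×53/67 = 501.5986 rpm, sense flips to −
mesh 6 [50T→50T]: ω = 501.5986×50/50 = 501.5986 rpm, sense flips to +
signed output speed = +501.5986 rpm

+501.5986 rpm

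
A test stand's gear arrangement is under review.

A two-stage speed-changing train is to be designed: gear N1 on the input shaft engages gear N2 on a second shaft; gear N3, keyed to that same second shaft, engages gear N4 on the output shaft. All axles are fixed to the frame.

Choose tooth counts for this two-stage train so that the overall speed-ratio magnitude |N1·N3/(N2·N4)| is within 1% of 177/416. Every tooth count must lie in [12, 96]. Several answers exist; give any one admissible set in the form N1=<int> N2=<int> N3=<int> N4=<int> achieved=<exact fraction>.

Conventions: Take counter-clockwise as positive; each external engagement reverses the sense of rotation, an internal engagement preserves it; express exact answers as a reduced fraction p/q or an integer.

N1=12 N2=26 N3=59 N4=64 achieved=177/416

design class (target 177/416): fixed-axis compound train
target = 177/416 in lowest terms: an exact hit needs N1·N3 = k·177 and N2·N4 = k·416 for one integer k, every count in [12, 96]; additionally prefer no 1:1 stage (N1 ≠ N2, N3 ≠ N4)
k = 1…3: no 1:1-free in-range split of k·177 and k·416 into factor pairs; take k = 4
k = 4: N1·N3 = 708 = 12·59, N2·N4 = 1664 = 26·64
achieved = 12·59/(26·64) = 177/416; |achieved − target| = 0 ≤ 177/41600 ✓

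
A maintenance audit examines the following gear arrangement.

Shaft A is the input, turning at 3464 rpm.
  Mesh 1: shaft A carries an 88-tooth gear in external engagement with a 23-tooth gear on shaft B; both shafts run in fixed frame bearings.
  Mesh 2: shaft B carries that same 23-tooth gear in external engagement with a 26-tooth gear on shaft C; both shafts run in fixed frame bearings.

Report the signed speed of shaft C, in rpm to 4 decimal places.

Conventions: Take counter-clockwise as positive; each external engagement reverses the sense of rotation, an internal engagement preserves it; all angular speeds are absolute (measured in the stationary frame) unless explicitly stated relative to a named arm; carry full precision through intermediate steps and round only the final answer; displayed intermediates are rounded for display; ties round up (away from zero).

+11724.3077 rpm

topology: fixed-axis compound train — 2 meshes, A→C
mesh 1 [88T→23T]: ω = 3464.0000×88/23 = 13253.5652 rpm, sense flips to −
mesh 2 [23T→26T]: ω = 13253.5652×23/26 = 11724.3077 rpm, sense flips to +
signed output speed = +11724.3077 rpm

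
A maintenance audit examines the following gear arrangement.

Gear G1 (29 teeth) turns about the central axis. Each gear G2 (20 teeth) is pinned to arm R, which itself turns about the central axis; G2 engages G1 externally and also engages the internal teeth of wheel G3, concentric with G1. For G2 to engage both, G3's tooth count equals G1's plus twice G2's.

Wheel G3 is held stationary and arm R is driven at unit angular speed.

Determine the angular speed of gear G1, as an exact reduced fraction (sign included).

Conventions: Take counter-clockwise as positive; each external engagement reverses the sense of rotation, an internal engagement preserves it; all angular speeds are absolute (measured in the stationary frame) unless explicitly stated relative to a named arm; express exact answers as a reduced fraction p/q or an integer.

planetary set (29T centre, 20T on arm, 69T internal) — Willis relation
ring teeth: 29 + 2·20 = 69
29(ω_sun−ω_arm) = −69(ω_ring−ω_arm),  ω_ring = 0, ω_arm = 1
ω_sun = 1 − (69/29)(0−1) = 98/29
exact speed ratio = 98/29

98/29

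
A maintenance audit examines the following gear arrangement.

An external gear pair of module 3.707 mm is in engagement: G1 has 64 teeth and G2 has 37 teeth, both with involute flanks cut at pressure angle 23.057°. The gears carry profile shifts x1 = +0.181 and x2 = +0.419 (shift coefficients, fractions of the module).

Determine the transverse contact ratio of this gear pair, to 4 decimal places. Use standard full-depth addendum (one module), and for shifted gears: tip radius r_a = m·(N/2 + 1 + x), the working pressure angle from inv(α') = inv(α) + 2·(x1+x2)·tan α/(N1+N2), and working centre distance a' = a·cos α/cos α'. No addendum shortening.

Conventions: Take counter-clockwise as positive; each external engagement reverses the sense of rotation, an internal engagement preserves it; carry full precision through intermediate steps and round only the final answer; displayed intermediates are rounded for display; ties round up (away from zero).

1.5301

recognized (one external pair, fixed centres): single-mesh tooth geometry, m = 3.707, N1 = 64, N2 = 37
base radii: r_b1 = 109.147803, r_b2 = 63.101074
tip radii: r_a1 = 123.001967, r_a2 = 73.839733
inv(α') = inv(23.057°) + 2·(+0.181+0.419)·tan α/(64+37) = 0.02828605  ⇒  α' = 24.54555°
a' = a·cos α / cos α' = 187.2035·cos 23.057°/cos 24.54555° = 189.361204
action lengths: √(r_a1²−r_b1²) = 56.711912, √(r_a2²−r_b2²) = 38.347890
base pitch p_b = π·m·cos α = 10.715560
CR = (56.711912 + 38.347890 − 189.361204·sin 24.54555°)/10.715560 = 1.530113
contact ratio ≈ 1.5301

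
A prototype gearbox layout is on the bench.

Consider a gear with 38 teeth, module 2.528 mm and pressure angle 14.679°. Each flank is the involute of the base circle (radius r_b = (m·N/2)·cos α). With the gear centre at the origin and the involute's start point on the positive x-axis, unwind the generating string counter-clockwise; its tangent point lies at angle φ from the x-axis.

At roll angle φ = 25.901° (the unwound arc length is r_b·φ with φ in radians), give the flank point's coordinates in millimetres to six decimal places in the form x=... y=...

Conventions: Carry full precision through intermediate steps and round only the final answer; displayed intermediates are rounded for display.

topology: single-mesh involute geometry — m = 2.528, N = 38
pitch radius r_p = m·N/2 = 2.528·38/2 = 48.032000
base radius r_b = r_p·cos α = 48.032000·cos 14.679° = 46.464269
roll angle φ = 25.901° = 0.45205773 rad
x = r_b·(cos φ + φ·sin φ) = 50.972087
y = r_b·(sin φ − φ·cos φ) = 1.401775

x=50.972087 y=1.401775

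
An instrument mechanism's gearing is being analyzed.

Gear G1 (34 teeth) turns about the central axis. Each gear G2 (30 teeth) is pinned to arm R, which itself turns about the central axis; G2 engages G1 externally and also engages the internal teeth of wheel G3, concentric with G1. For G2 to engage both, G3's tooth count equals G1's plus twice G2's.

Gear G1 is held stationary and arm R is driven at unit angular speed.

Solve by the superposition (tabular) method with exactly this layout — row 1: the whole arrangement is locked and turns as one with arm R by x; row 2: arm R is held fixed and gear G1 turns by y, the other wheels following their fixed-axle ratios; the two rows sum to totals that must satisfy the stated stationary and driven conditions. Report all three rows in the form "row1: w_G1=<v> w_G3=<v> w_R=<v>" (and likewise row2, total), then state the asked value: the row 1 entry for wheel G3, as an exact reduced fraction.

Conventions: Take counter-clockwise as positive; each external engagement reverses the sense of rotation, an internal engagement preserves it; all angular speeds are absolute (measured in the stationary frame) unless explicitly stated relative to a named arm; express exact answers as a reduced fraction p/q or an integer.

row1: w_G1=1 w_G3=1 w_R=1
row2: w_G1=-1 w_G3=17/47 w_R=0
total: w_G1=0 w_G3=64/47 w_R=1
asked value: 1

class = planetary set [G3 = 34+2·30 = 94; Willis about the carrier]
row 1 — lock + rotate with arm: ω_sun = ω_ring = ω_arm = x
row 2: sun turns y, ring = −(34/94)·y, arm 0
boundary: total ω_sun = x + y = 0 and total ω_arm = x = 1  ⇒  y = -1, x = 1
row 2 ring = −(34/94)·(-1) = 17/47
totals (row 1 + row 2): sun 1 + (-1) = 0, ring 1 + 17/47 = 64/47, arm 1 + 0 = 1
asked cell (row1, ring) = 1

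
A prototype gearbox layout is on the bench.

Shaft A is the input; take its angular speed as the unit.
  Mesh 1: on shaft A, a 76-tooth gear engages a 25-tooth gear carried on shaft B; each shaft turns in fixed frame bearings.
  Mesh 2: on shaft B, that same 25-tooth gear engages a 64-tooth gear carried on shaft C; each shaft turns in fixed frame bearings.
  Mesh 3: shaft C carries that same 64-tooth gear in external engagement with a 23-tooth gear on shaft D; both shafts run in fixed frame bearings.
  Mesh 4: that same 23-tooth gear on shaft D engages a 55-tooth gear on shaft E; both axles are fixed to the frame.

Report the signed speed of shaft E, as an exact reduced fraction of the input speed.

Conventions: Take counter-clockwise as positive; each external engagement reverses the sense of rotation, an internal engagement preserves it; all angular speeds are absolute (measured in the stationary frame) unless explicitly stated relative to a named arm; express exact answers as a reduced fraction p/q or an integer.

76/55

4-mesh fixed-axis compound train (all bearings frame-fixed)
mesh 1 [76T→25T]: |ω|/ω_in = 1×76/25 = 76/25, sense flips to −
mesh 2 [25T→64T]: |ω|/ω_in = (76/25)×25/64 = 19/16, sense flips to +
mesh 3 [64T→23T]: |ω|/ω_in = (19/16)×64/23 = 76/23, sense flips to −
mesh 4 [23T→55T]: |ω|/ω_in = (76/23)×23/55 = 76/55, sense flips to +
signed output speed (× input speed) = 76/55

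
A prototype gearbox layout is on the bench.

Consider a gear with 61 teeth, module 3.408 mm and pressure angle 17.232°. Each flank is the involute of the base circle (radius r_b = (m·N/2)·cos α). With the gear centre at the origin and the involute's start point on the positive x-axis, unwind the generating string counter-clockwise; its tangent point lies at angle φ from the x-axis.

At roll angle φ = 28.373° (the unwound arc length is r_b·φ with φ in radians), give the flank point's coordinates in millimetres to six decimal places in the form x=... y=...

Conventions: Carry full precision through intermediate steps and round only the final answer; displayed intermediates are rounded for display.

topology: single-mesh involute geometry — m = 3.408, N = 61
pitch radius r_p = m·N/2 = 3.408·61/2 = 103.944000
base radius r_b = r_p·cos α = 103.944000·cos 17.232° = 99.278272
roll angle φ = 28.373° = 0.49520227 rad
x = r_b·(cos φ + φ·sin φ) = 110.714880
y = r_b·(sin φ − φ·cos φ) = 3.920968

x=110.714880 y=3.920968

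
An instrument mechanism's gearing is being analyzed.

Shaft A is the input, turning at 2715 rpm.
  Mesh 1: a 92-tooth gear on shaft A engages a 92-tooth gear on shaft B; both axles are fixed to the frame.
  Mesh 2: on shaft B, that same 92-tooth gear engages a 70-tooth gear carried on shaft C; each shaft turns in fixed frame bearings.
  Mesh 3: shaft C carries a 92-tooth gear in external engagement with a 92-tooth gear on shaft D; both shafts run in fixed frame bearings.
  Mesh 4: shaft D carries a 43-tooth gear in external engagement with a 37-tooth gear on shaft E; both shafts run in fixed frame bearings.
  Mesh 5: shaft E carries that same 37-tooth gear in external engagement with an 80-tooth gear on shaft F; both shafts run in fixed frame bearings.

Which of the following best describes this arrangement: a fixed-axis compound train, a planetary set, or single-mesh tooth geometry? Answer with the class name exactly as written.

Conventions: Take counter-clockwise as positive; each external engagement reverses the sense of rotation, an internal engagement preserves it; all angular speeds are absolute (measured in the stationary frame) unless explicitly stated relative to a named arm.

recognized (6 fixed axles, 5 meshes): fixed-axis compound train
classification: fixed-axis compound train

fixed-axis compound train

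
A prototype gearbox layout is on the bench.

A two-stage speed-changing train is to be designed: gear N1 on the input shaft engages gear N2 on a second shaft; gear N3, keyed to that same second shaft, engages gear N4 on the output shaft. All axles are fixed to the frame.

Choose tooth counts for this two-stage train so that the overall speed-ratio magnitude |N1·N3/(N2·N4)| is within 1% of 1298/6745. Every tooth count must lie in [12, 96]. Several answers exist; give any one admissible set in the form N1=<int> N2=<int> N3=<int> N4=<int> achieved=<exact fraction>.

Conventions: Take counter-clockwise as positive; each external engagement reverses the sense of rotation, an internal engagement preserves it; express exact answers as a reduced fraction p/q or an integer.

N1=22 N2=71 N3=59 N4=95 achieved=1298/6745

class = fixed-axis compound train [2-stage, 1298/6745 wanted]
target = 1298/6745 in lowest terms: an exact hit needs N1·N3 = k·1298 and N2·N4 = k·6745 for one integer k, every count in [12, 96]; additionally prefer no 1:1 stage (N1 ≠ N2, N3 ≠ N4)
k = 1: N1·N3 = 1298 = 22·59, N2·N4 = 6745 = 71·95
achieved = 22·59/(71·95) = 1298/6745; |achieved − target| = 0 ≤ 649/337250 ✓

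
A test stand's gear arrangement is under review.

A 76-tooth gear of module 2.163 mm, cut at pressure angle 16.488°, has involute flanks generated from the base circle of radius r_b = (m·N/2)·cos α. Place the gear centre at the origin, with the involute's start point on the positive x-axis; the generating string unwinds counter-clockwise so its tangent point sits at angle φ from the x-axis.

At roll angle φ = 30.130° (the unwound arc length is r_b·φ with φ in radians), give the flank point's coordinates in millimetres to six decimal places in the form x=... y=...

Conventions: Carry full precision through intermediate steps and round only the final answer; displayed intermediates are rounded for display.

topology: single-mesh involute geometry — m = 2.163, N = 76
pitch radius r_p = m·N/2 = 2.163·76/2 = 82.194000
base radius r_b = r_p·cos α = 82.194000·cos 16.488° = 78.814117
roll angle φ = 30.130° = 0.52586770 rad
x = r_b·(cos φ + φ·sin φ) = 88.969725
y = r_b·(sin φ − φ·cos φ) = 3.715819

x=88.969725 y=3.715819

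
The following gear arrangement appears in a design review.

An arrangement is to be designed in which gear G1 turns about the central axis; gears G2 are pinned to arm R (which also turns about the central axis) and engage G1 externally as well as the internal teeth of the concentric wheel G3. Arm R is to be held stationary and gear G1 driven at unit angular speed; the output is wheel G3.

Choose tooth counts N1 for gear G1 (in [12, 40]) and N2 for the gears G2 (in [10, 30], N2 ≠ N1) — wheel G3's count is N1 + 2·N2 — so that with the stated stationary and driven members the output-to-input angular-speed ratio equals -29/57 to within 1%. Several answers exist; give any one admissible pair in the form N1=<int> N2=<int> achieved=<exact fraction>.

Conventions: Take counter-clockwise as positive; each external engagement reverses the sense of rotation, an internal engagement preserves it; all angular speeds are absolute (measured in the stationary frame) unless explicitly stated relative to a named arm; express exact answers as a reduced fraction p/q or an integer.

design class (target -29/57): planetary set
Willis with ω_arm = 0: ω_ring/ω_sun = −N1/N3; set equal to -29/57  ⇒  N3/N1 = −1/(-29/57) = 57/29
N3 = N1 + 2·N2  ⇒  N2/N1 = (N3/N1 − 1)/2 = (57/29 − 1)/2 = 14/29
smallest multiple with N1 ≥ 12 and N2 ≥ 10: k = 1  ⇒  N1 = 1·29 = 29, N2 = 1·14 = 14 (N1 ≤ 40, N2 ≤ 30, N2 ≠ N1 ✓), N3 = 29 + 2·14 = 57
check: −N1/N3 with N1 = 29, N3 = 57 gives -29/57; |achieved − target| = 0 ≤ 29/5700 ✓

N1=29 N2=14 achieved=-29/57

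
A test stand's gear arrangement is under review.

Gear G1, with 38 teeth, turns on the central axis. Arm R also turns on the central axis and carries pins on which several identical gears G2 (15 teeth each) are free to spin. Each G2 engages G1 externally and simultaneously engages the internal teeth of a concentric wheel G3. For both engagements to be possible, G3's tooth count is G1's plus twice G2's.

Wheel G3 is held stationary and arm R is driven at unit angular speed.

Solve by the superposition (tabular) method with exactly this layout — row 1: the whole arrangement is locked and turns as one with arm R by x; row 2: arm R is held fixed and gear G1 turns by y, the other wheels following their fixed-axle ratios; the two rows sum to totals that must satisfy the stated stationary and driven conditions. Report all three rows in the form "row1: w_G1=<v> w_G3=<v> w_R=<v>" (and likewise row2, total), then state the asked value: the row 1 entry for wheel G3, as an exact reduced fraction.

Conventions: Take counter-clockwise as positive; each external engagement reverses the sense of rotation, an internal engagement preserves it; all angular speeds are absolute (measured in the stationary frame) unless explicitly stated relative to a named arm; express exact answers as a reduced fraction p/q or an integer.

row1: w_G1=1 w_G3=1 w_R=1
row2: w_G1=34/19 w_G3=-1 w_R=0
total: w_G1=53/19 w_G3=0 w_R=1
asked value: 1

recognized (axles ride arm R): planetary set, 38/15/68 teeth
row 1 — lock + rotate with arm: ω_sun = ω_ring = ω_arm = x
superposition row 2 [arm held]: sun y, ring −(38/68)·y, arm 0
boundary: total ω_ring = x − (38/68)·y = 0 and total ω_arm = x = 1  ⇒  y = 34/19, x = 1
row 2 ring = −(38/68)·34/19 = -1
totals (row 1 + row 2): sun 1 + 34/19 = 53/19, ring 1 + (-1) = 0, arm 1 + 0 = 1
asked cell (row1, ring) = 1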